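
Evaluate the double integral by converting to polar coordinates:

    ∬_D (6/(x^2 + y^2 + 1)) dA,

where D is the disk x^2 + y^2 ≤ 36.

The region D is 0 ≤ r ≤ 6, 0 ≤ θ ≤ 2π in polar coordinates, where x = r cos(θ), y = r sin(θ), and dA = r dr dθ.

Under the substitution, the integrand becomes 6/(r^2 + 1), so

    ∬_D (6/(x^2 + y^2 + 1)) dA = ∫_{0}^{2π} ∫_{0}^{6} (6/(r^2 + 1)) · r dr dθ.

Inner integral (in r): ∫_{0}^{6} (6/(r^2 + 1)) · r dr = log(50653).

Outer integral (in θ): ∫_{0}^{2π} (log(50653)) dθ = 6π log(37).

Therefore ∬_D (6/(x^2 + y^2 + 1)) dA = 6π log(37).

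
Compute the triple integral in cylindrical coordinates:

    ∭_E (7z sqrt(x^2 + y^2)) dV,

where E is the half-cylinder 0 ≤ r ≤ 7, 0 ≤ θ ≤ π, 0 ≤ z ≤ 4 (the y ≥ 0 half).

In cylindrical coordinates, x = r cos(θ), y = r sin(θ), z = z, and dV = r dr dθ dz.

The integrand becomes 7r z, so

    ∭_E (7z sqrt(x^2 + y^2)) dV = ∫_{0}^{π} ∫_{0}^{7} ∫_{0}^{4} (7r z) · r dz dr dθ.

Inner (z): 56r^2.
Middle (r from 0 to 7): 19208/3.
Outer (θ): 19208π/3.

Therefore the triple integral equals 19208π/3.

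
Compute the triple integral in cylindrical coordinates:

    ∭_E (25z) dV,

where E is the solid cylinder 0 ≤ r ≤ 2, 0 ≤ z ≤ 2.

In cylindrical coordinates, x = r cos(θ), y = r sin(θ), z = z, and dV = r dr dθ dz.

The integrand becomes 25z, so

    ∭_E (25z) dV = ∫_{0}^{2π} ∫_{0}^{2} ∫_{0}^{2} (25z) · r dz dr dθ.

Inner (z): 50r.
Middle (r from 0 to 2): 100.
Outer (θ): 200π.

Therefore the triple integral equals 200π.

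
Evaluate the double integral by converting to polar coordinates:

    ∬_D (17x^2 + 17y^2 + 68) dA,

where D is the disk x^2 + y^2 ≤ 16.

The region D is 0 ≤ r ≤ 4, 0 ≤ θ ≤ 2π in polar coordinates, where x = r cos(θ), y = r sin(θ), and dA = r dr dθ.

Under the substitution, the integrand becomes 17r^2 + 68, so

    ∬_D (17x^2 + 17y^2 + 68) dA = ∫_{0}^{2π} ∫_{0}^{4} (17r^2 + 68) · r dr dθ.

Inner integral (in r): ∫_{0}^{4} (17r^2 + 68) · r dr = 1632.

Outer integral (in θ): ∫_{0}^{2π} (1632) dθ = 3264π.

Therefore ∬_D (17x^2 + 17y^2 + 68) dA = 3264π.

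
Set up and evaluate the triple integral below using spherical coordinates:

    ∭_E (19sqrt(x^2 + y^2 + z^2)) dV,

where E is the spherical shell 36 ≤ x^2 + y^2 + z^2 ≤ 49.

In spherical coordinates, x = ρ sin(φ) cos(θ), y = ρ sin(φ) sin(θ), z = ρ cos(φ), and dV = ρ^2 sin(φ) dρ dφ dθ.

The integrand becomes 19ρ, so

    ∭_E (19sqrt(x^2 + y^2 + z^2)) dV = ∫_{0}^{2π} ∫_{0}^{π} ∫_{6}^{7} (19ρ) · ρ^2 sin(φ) dρ dφ dθ.

Inner (ρ): 20995sin(φ)/4.
Middle (φ): 20995/2.
Outer (θ): 20995π.

Therefore the triple integral equals 20995π.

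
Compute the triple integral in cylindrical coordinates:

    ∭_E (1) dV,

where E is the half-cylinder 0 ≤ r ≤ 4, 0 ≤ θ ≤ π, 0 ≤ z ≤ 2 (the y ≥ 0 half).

In cylindrical coordinates, x = r cos(θ), y = r sin(θ), z = z, and dV = r dr dθ dz.

The integrand becomes 1, so

    ∭_E (1) dV = ∫_{0}^{π} ∫_{0}^{4} ∫_{0}^{2} (1) · r dz dr dθ.

Inner (z): 2r.
Middle (r from 0 to 4): 16.
Outer (θ): 16π.

Therefore the triple integral equals 16π.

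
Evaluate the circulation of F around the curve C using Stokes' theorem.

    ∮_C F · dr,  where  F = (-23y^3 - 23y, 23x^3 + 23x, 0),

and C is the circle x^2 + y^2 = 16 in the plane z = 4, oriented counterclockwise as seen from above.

Let S be the flat disk x^2 + y^2 ≤ 16 in the plane z = 4, with upward unit normal n̂ = ẑ. By Stokes' theorem,

    ∮_C F · dr = ∬_S (∇ × F) · n̂ dS = ∬_D (curl F)_z dA,

where D is the disk x^2 + y^2 ≤ 16.

Compute the curl of F = (-23y^3 - 23y, 23x^3 + 23x, 0):
    (∇ × F)_x = ∂F_z/∂y - ∂F_y/∂z = 0,
    (∇ × F)_y = ∂F_x/∂z - ∂F_z/∂x = 0,
    (∇ × F)_z = ∂F_y/∂x - ∂F_x/∂y = 69x^2 + 69y^2 + 46.

On z = 4, (curl F)_z = 69x^2 + 69y^2 + 46.

Convert to polar (x = r cos θ, y = r sin θ, dA = r dr dθ); the integrand becomes 69r^2 + 46, so

    ∬_D (curl F)_z dA = ∫_0^{2π} ∫_0^{4} (69r^2 + 46) · r dr dθ.

Inner (r from 0 to 4): 4784.
Outer (θ from 0 to 2π): 9568π.

Therefore ∮_C F · dr = 9568π.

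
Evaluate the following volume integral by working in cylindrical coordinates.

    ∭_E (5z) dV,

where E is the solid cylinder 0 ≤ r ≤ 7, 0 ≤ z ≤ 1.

In cylindrical coordinates, x = r cos(θ), y = r sin(θ), z = z, and dV = r dr dθ dz.

The integrand becomes 5z, so

    ∭_E (5z) dV = ∫_{0}^{2π} ∫_{0}^{7} ∫_{0}^{1} (5z) · r dz dr dθ.

Inner (z): 5r/2.
Middle (r from 0 to 7): 245/4.
Outer (θ): 245π/2.

Therefore the triple integral equals 245π/2.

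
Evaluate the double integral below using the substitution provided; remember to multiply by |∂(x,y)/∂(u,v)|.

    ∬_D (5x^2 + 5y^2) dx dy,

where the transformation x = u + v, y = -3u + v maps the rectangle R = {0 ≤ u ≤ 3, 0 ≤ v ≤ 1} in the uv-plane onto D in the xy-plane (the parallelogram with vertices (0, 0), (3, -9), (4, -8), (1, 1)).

Compute the Jacobian determinant of (x, y) with respect to (u, v):

    ∂(x,y)/∂(u,v) = | 1  1 | = (1)(1) - (1)(-3) = 4.
                   | -3  1 |

Its absolute value is |J| = 4 (the area scaling factor).

Substituting x = u + v, y = -3u + v into the integrand,

    5x^2 + 5y^2 → 50u^2 - 20u v + 10v^2,

so the integral becomes

    ∬_R (50u^2 - 20u v + 10v^2) · |J| du dv = ∫_0^3 ∫_0^1 (200u^2 - 80u v + 40v^2) dv du.

Inner (v): 200u^2 - 40u + 40/3.
Outer (u): 1660.

Therefore ∬_D (5x^2 + 5y^2) dx dy = 1660.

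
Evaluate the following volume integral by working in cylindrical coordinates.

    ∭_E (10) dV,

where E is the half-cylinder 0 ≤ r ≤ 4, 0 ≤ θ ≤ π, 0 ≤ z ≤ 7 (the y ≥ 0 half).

In cylindrical coordinates, x = r cos(θ), y = r sin(θ), z = z, and dV = r dr dθ dz.

The integrand becomes 10, so

    ∭_E (10) dV = ∫_{0}^{π} ∫_{0}^{4} ∫_{0}^{7} (10) · r dz dr dθ.

Inner (z): 70r.
Middle (r from 0 to 4): 560.
Outer (θ): 560π.

Therefore the triple integral equals 560π.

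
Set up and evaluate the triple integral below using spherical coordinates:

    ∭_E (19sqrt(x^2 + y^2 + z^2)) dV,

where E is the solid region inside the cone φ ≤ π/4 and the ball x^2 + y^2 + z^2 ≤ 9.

In spherical coordinates, x = ρ sin(φ) cos(θ), y = ρ sin(φ) sin(θ), z = ρ cos(φ), and dV = ρ^2 sin(φ) dρ dφ dθ.

The integrand becomes 19ρ, so

    ∭_E (19sqrt(x^2 + y^2 + z^2)) dV = ∫_{0}^{2π} ∫_{0}^{π/4} ∫_{0}^{3} (19ρ) · ρ^2 sin(φ) dρ dφ dθ.

Inner (ρ): 1539sin(φ)/4.
Middle (φ): 1539/4 - 1539sqrt(2)/8.
Outer (θ): 1539π (2 - sqrt(2))/4.

Therefore the triple integral equals 1539π (2 - sqrt(2))/4.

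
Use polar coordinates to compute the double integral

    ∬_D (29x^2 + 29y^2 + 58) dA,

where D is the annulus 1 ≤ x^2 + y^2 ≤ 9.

The region D is 1 ≤ r ≤ 3, 0 ≤ θ ≤ 2π in polar coordinates, where x = r cos(θ), y = r sin(θ), and dA = r dr dθ.

Under the substitution, the integrand becomes 29r^2 + 58, so

    ∬_D (29x^2 + 29y^2 + 58) dA = ∫_{0}^{2π} ∫_{1}^{3} (29r^2 + 58) · r dr dθ.

Inner integral (in r): ∫_{1}^{3} (29r^2 + 58) · r dr = 812.

Outer integral (in θ): ∫_{0}^{2π} (812) dθ = 1624π.

Therefore ∬_D (29x^2 + 29y^2 + 58) dA = 1624π.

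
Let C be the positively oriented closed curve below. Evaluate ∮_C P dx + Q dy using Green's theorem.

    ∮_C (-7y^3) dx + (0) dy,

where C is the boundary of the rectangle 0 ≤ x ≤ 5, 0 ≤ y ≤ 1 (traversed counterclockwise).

Green's theorem converts the closed line integral into a double integral over the enclosed region D:

    ∮_C P dx + Q dy = ∬_D (∂Q/∂x - ∂P/∂y) dA.

Here P = -7y^3, Q = 0, so

    ∂Q/∂x = 0,    ∂P/∂y = -21y^2,
    ∂Q/∂x - ∂P/∂y = 21y^2.

D is the region 0 ≤ x ≤ 5, 0 ≤ y ≤ 1. Evaluating the double integral:

    ∬_D (21y^2) dA = ∫_0^{5} ∫_0^{1} (21y^2) dy dx.

Inner (y from 0 to 1): 7.
Outer (x from 0 to 5): 35.

Therefore ∮_C P dx + Q dy = 35.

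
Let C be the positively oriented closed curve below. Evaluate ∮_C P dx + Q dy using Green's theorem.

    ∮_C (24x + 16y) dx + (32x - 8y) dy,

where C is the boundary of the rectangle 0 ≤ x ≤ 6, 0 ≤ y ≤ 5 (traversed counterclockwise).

Green's theorem converts the closed line integral into a double integral over the enclosed region D:

    ∮_C P dx + Q dy = ∬_D (∂Q/∂x - ∂P/∂y) dA.

Here P = 24x + 16y, Q = 32x - 8y, so

    ∂Q/∂x = 32,    ∂P/∂y = 16,
    ∂Q/∂x - ∂P/∂y = 16.

D is the region 0 ≤ x ≤ 6, 0 ≤ y ≤ 5. Evaluating the double integral:

    ∬_D (16) dA = ∫_0^{6} ∫_0^{5} (16) dy dx.

Inner (y from 0 to 5): 80.
Outer (x from 0 to 6): 480.

Therefore ∮_C P dx + Q dy = 480.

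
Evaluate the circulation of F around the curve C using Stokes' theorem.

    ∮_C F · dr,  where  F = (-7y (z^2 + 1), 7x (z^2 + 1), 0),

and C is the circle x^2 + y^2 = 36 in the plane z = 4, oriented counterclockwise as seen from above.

Let S be the flat disk x^2 + y^2 ≤ 36 in the plane z = 4, with upward unit normal n̂ = ẑ. By Stokes' theorem,

    ∮_C F · dr = ∬_S (∇ × F) · n̂ dS = ∬_D (curl F)_z dA,

where D is the disk x^2 + y^2 ≤ 36.

Compute the curl of F = (-7y (z^2 + 1), 7x (z^2 + 1), 0):
    (∇ × F)_x = ∂F_z/∂y - ∂F_y/∂z = -14x z,
    (∇ × F)_y = ∂F_x/∂z - ∂F_z/∂x = -14y z,
    (∇ × F)_z = ∂F_y/∂x - ∂F_x/∂y = 14z^2 + 14.

On z = 4, (curl F)_z = 238.

Convert to polar (x = r cos θ, y = r sin θ, dA = r dr dθ); the integrand becomes 238, so

    ∬_D (curl F)_z dA = ∫_0^{2π} ∫_0^{6} (238) · r dr dθ.

Inner (r from 0 to 6): 4284.
Outer (θ from 0 to 2π): 8568π.

Therefore ∮_C F · dr = 8568π.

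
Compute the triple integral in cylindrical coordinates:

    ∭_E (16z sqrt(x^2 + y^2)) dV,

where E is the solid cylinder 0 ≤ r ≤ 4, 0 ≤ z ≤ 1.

In cylindrical coordinates, x = r cos(θ), y = r sin(θ), z = z, and dV = r dr dθ dz.

The integrand becomes 16r z, so

    ∭_E (16z sqrt(x^2 + y^2)) dV = ∫_{0}^{2π} ∫_{0}^{4} ∫_{0}^{1} (16r z) · r dz dr dθ.

Inner (z): 8r^2.
Middle (r from 0 to 4): 512/3.
Outer (θ): 1024π/3.

Therefore the triple integral equals 1024π/3.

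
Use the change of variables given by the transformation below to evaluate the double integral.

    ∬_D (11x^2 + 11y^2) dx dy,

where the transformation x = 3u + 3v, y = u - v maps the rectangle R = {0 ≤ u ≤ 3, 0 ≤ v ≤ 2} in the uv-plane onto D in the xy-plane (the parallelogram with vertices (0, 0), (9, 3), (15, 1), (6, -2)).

Compute the Jacobian determinant of (x, y) with respect to (u, v):

    ∂(x,y)/∂(u,v) = | 3  3 | = (3)(-1) - (3)(1) = -6.
                   | 1  -1 |

Its absolute value is |J| = 6 (the area scaling factor).

Substituting x = 3u + 3v, y = u - v into the integrand,

    11x^2 + 11y^2 → 110u^2 + 176u v + 110v^2,

so the integral becomes

    ∬_R (110u^2 + 176u v + 110v^2) · |J| du dv = ∫_0^3 ∫_0^2 (660u^2 + 1056u v + 660v^2) dv du.

Inner (v): 1320u^2 + 2112u + 1760.
Outer (u): 26664.

Therefore ∬_D (11x^2 + 11y^2) dx dy = 26664.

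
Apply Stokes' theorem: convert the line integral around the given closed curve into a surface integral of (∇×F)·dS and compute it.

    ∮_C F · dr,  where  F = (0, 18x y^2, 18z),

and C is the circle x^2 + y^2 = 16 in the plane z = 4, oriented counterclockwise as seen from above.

Let S be the flat disk x^2 + y^2 ≤ 16 in the plane z = 4, with upward unit normal n̂ = ẑ. By Stokes' theorem,

    ∮_C F · dr = ∬_S (∇ × F) · n̂ dS = ∬_D (curl F)_z dA,

where D is the disk x^2 + y^2 ≤ 16.

Compute the curl of F = (0, 18x y^2, 18z):
    (∇ × F)_x = ∂F_z/∂y - ∂F_y/∂z = 0,
    (∇ × F)_y = ∂F_x/∂z - ∂F_z/∂x = 0,
    (∇ × F)_z = ∂F_y/∂x - ∂F_x/∂y = 18y^2.

On z = 4, (curl F)_z = 18y^2.

Convert to polar (x = r cos θ, y = r sin θ, dA = r dr dθ); the integrand becomes 18r^2sin(θ)^2, so

    ∬_D (curl F)_z dA = ∫_0^{2π} ∫_0^{4} (18r^2sin(θ)^2) · r dr dθ.

Inner (r from 0 to 4): 1152sin(θ)^2.
Outer (θ from 0 to 2π): 1152π.

Therefore ∮_C F · dr = 1152π.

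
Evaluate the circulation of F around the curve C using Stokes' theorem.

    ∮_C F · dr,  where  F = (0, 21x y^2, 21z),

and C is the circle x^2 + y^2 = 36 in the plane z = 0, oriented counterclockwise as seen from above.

Let S be the flat disk x^2 + y^2 ≤ 36 in the plane z = 0, with upward unit normal n̂ = ẑ. By Stokes' theorem,

    ∮_C F · dr = ∬_S (∇ × F) · n̂ dS = ∬_D (curl F)_z dA,

where D is the disk x^2 + y^2 ≤ 36.

Compute the curl of F = (0, 21x y^2, 21z):
    (∇ × F)_x = ∂F_z/∂y - ∂F_y/∂z = 0,
    (∇ × F)_y = ∂F_x/∂z - ∂F_z/∂x = 0,
    (∇ × F)_z = ∂F_y/∂x - ∂F_x/∂y = 21y^2.

On z = 0, (curl F)_z = 21y^2.

Convert to polar (x = r cos θ, y = r sin θ, dA = r dr dθ); the integrand becomes 21r^2sin(θ)^2, so

    ∬_D (curl F)_z dA = ∫_0^{2π} ∫_0^{6} (21r^2sin(θ)^2) · r dr dθ.

Inner (r from 0 to 6): 6804sin(θ)^2.
Outer (θ from 0 to 2π): 6804π.

Therefore ∮_C F · dr = 6804π.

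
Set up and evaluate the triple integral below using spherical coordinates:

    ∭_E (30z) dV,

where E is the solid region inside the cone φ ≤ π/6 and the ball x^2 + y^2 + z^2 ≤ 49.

In spherical coordinates, x = ρ sin(φ) cos(θ), y = ρ sin(φ) sin(θ), z = ρ cos(φ), and dV = ρ^2 sin(φ) dρ dφ dθ.

The integrand becomes 30ρ cos(φ), so

    ∭_E (30z) dV = ∫_{0}^{2π} ∫_{0}^{π/6} ∫_{0}^{7} (30ρ cos(φ)) · ρ^2 sin(φ) dρ dφ dθ.

Inner (ρ): 36015sin(2φ)/4.
Middle (φ): 36015/16.
Outer (θ): 36015π/8.

Therefore the triple integral equals 36015π/8.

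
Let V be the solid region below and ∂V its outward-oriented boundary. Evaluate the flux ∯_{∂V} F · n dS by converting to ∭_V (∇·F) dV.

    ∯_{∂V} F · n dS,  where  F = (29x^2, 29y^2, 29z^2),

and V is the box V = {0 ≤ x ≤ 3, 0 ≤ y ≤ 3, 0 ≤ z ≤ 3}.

By the divergence theorem,

    ∯_{∂V} F · n dS = ∭_V (∇ · F) dV.

Compute the divergence:
    ∇ · F = ∂F_x/∂x + ∂F_y/∂y + ∂F_z/∂z = 58x + 58y + 58z.

V is a rectangular box, so dV = dx dy dz with 0 ≤ x ≤ 3, 0 ≤ y ≤ 3, 0 ≤ z ≤ 3.

Integrate (58x + 58y + 58z) over V as an iterated integral:

    ∭_V (∇·F) dV = ∫_0^{3} ∫_0^{3} ∫_0^{3} (58x + 58y + 58z) dz dy dx.

Inner (z from 0 to 3): 174x + 174y + 261.
Middle (y from 0 to 3): 522x + 1566.
Outer (x from 0 to 3): 7047.

Therefore ∯_{∂V} F · n dS = 7047.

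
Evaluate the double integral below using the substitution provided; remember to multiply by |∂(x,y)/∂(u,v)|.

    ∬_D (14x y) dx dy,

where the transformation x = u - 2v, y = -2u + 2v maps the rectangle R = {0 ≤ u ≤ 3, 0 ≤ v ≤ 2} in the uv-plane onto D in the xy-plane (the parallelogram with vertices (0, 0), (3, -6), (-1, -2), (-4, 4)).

Compute the Jacobian determinant of (x, y) with respect to (u, v):

    ∂(x,y)/∂(u,v) = | 1  -2 | = (1)(2) - (-2)(-2) = -2.
                   | -2  2 |

Its absolute value is |J| = 2 (the area scaling factor).

Substituting x = u - 2v, y = -2u + 2v into the integrand,

    14x y → -28u^2 + 84u v - 56v^2,

so the integral becomes

    ∬_R (-28u^2 + 84u v - 56v^2) · |J| du dv = ∫_0^3 ∫_0^2 (-56u^2 + 168u v - 112v^2) dv du.

Inner (v): -112u^2 + 336u - 896/3.
Outer (u): -392.

Therefore ∬_D (14x y) dx dy = -392.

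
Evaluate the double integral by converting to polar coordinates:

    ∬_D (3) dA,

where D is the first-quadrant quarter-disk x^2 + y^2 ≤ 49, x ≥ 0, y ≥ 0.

The region D is 0 ≤ r ≤ 7, 0 ≤ θ ≤ π/2 in polar coordinates, where x = r cos(θ), y = r sin(θ), and dA = r dr dθ.

Under the substitution, the integrand becomes 3, so

    ∬_D (3) dA = ∫_{0}^{π/2} ∫_{0}^{7} (3) · r dr dθ.

Inner integral (in r): ∫_{0}^{7} (3) · r dr = 147/2.

Outer integral (in θ): ∫_{0}^{π/2} (147/2) dθ = 147π/4.

Therefore ∬_D (3) dA = 147π/4.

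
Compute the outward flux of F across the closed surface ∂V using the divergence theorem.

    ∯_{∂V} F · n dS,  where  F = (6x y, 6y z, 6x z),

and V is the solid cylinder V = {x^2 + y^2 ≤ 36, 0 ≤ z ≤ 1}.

By the divergence theorem,

    ∯_{∂V} F · n dS = ∭_V (∇ · F) dV.

Compute the divergence:
    ∇ · F = ∂F_x/∂x + ∂F_y/∂y + ∂F_z/∂z = 6y + 6z + 6x = 6x + 6y + 6z.

In cylindrical coordinates, x = r cos(θ), y = r sin(θ), z = z, dV = r dr dθ dz, with 0 ≤ r ≤ 6, 0 ≤ θ ≤ 2π, 0 ≤ z ≤ 1.

The integrand, after substitution and multiplying by the volume element, becomes (6sqrt(2)r sin(θ + π/4) + 6z) · r, so

    ∭_V (∇·F) dV = ∫_0^{2π} ∫_0^{6} ∫_0^{1} (6sqrt(2)r sin(θ + π/4) + 6z) · r dz dr dθ.

Inner (z from 0 to 1): 3r (2sqrt(2)r sin(θ + π/4) + 1).
Middle (r from 0 to 6): 432sqrt(2)sin(θ + π/4) + 54.
Outer (θ from 0 to 2π): 108π.

Therefore ∯_{∂V} F · n dS = 108π.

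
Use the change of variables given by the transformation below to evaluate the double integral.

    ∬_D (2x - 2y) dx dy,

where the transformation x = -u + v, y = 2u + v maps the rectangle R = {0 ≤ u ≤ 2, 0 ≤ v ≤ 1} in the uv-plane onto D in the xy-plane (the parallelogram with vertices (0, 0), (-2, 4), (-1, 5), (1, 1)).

Compute the Jacobian determinant of (x, y) with respect to (u, v):

    ∂(x,y)/∂(u,v) = | -1  1 | = (-1)(1) - (1)(2) = -3.
                   | 2  1 |

Its absolute value is |J| = 3 (the area scaling factor).

Substituting x = -u + v, y = 2u + v into the integrand,

    2x - 2y → -6u,

so the integral becomes

    ∬_R (-6u) · |J| du dv = ∫_0^2 ∫_0^1 (-18u) dv du.

Inner (v): -18u.
Outer (u): -36.

Therefore ∬_D (2x - 2y) dx dy = -36.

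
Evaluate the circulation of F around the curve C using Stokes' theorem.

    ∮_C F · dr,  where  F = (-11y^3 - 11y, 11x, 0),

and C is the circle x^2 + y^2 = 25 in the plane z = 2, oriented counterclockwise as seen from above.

Let S be the flat disk x^2 + y^2 ≤ 25 in the plane z = 2, with upward unit normal n̂ = ẑ. By Stokes' theorem,

    ∮_C F · dr = ∬_S (∇ × F) · n̂ dS = ∬_D (curl F)_z dA,

where D is the disk x^2 + y^2 ≤ 25.

Compute the curl of F = (-11y^3 - 11y, 11x, 0):
    (∇ × F)_x = ∂F_z/∂y - ∂F_y/∂z = 0,
    (∇ × F)_y = ∂F_x/∂z - ∂F_z/∂x = 0,
    (∇ × F)_z = ∂F_y/∂x - ∂F_x/∂y = 33y^2 + 22.

On z = 2, (curl F)_z = 33y^2 + 22.

Convert to polar (x = r cos θ, y = r sin θ, dA = r dr dθ); the integrand becomes 33r^2sin(θ)^2 + 22, so

    ∬_D (curl F)_z dA = ∫_0^{2π} ∫_0^{5} (33r^2sin(θ)^2 + 22) · r dr dθ.

Inner (r from 0 to 5): 20625sin(θ)^2/4 + 275.
Outer (θ from 0 to 2π): 22825π/4.

Therefore ∮_C F · dr = 22825π/4.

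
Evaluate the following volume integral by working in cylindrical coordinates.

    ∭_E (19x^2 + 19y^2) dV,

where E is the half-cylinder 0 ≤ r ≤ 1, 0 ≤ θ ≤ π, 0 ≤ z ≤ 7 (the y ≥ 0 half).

In cylindrical coordinates, x = r cos(θ), y = r sin(θ), z = z, and dV = r dr dθ dz.

The integrand becomes 19r^2, so

    ∭_E (19x^2 + 19y^2) dV = ∫_{0}^{π} ∫_{0}^{1} ∫_{0}^{7} (19r^2) · r dz dr dθ.

Inner (z): 133r^3.
Middle (r from 0 to 1): 133/4.
Outer (θ): 133π/4.

Therefore the triple integral equals 133π/4.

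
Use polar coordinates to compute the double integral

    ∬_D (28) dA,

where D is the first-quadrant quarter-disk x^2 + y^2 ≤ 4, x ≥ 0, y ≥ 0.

The region D is 0 ≤ r ≤ 2, 0 ≤ θ ≤ π/2 in polar coordinates, where x = r cos(θ), y = r sin(θ), and dA = r dr dθ.

Under the substitution, the integrand becomes 28, so

    ∬_D (28) dA = ∫_{0}^{π/2} ∫_{0}^{2} (28) · r dr dθ.

Inner integral (in r): ∫_{0}^{2} (28) · r dr = 56.

Outer integral (in θ): ∫_{0}^{π/2} (56) dθ = 28π.

Therefore ∬_D (28) dA = 28π.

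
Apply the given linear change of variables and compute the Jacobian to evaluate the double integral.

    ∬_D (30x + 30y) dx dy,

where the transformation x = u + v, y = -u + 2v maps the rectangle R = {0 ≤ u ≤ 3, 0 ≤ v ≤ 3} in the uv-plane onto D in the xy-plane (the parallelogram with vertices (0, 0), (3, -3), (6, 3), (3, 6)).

Compute the Jacobian determinant of (x, y) with respect to (u, v):

    ∂(x,y)/∂(u,v) = | 1  1 | = (1)(2) - (1)(-1) = 3.
                   | -1  2 |

Its absolute value is |J| = 3 (the area scaling factor).

Substituting x = u + v, y = -u + 2v into the integrand,

    30x + 30y → 90v,

so the integral becomes

    ∬_R (90v) · |J| du dv = ∫_0^3 ∫_0^3 (270v) dv du.

Inner (v): 1215.
Outer (u): 3645.

Therefore ∬_D (30x + 30y) dx dy = 3645.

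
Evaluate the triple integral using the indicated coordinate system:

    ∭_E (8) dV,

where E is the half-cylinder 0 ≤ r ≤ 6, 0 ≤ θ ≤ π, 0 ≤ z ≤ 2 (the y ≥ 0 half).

In cylindrical coordinates, x = r cos(θ), y = r sin(θ), z = z, and dV = r dr dθ dz.

The integrand becomes 8, so

    ∭_E (8) dV = ∫_{0}^{π} ∫_{0}^{6} ∫_{0}^{2} (8) · r dz dr dθ.

Inner (z): 16r.
Middle (r from 0 to 6): 288.
Outer (θ): 288π.

Therefore the triple integral equals 288π.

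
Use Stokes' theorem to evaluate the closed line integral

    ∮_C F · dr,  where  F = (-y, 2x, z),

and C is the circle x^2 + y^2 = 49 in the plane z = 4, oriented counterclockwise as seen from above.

Let S be the flat disk x^2 + y^2 ≤ 49 in the plane z = 4, with upward unit normal n̂ = ẑ. By Stokes' theorem,

    ∮_C F · dr = ∬_S (∇ × F) · n̂ dS = ∬_D (curl F)_z dA,

where D is the disk x^2 + y^2 ≤ 49.

Compute the curl of F = (-y, 2x, z):
    (∇ × F)_x = ∂F_z/∂y - ∂F_y/∂z = 0,
    (∇ × F)_y = ∂F_x/∂z - ∂F_z/∂x = 0,
    (∇ × F)_z = ∂F_y/∂x - ∂F_x/∂y = 3.

On z = 4, (curl F)_z = 3.

Convert to polar (x = r cos θ, y = r sin θ, dA = r dr dθ); the integrand becomes 3, so

    ∬_D (curl F)_z dA = ∫_0^{2π} ∫_0^{7} (3) · r dr dθ.

Inner (r from 0 to 7): 147/2.
Outer (θ from 0 to 2π): 147π.

Therefore ∮_C F · dr = 147π.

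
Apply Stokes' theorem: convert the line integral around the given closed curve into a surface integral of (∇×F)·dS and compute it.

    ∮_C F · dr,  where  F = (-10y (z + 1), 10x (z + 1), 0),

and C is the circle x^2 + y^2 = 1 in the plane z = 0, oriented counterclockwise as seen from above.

Let S be the flat disk x^2 + y^2 ≤ 1 in the plane z = 0, with upward unit normal n̂ = ẑ. By Stokes' theorem,

    ∮_C F · dr = ∬_S (∇ × F) · n̂ dS = ∬_D (curl F)_z dA,

where D is the disk x^2 + y^2 ≤ 1.

Compute the curl of F = (-10y (z + 1), 10x (z + 1), 0):
    (∇ × F)_x = ∂F_z/∂y - ∂F_y/∂z = -10x,
    (∇ × F)_y = ∂F_x/∂z - ∂F_z/∂x = -10y,
    (∇ × F)_z = ∂F_y/∂x - ∂F_x/∂y = 20z + 20.

On z = 0, (curl F)_z = 20.

Convert to polar (x = r cos θ, y = r sin θ, dA = r dr dθ); the integrand becomes 20, so

    ∬_D (curl F)_z dA = ∫_0^{2π} ∫_0^{1} (20) · r dr dθ.

Inner (r from 0 to 1): 10.
Outer (θ from 0 to 2π): 20π.

Therefore ∮_C F · dr = 20π.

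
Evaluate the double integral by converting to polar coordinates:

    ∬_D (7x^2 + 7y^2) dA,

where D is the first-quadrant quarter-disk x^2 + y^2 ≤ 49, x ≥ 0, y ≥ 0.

The region D is 0 ≤ r ≤ 7, 0 ≤ θ ≤ π/2 in polar coordinates, where x = r cos(θ), y = r sin(θ), and dA = r dr dθ.

Under the substitution, the integrand becomes 7r^2, so

    ∬_D (7x^2 + 7y^2) dA = ∫_{0}^{π/2} ∫_{0}^{7} (7r^2) · r dr dθ.

Inner integral (in r): ∫_{0}^{7} (7r^2) · r dr = 16807/4.

Outer integral (in θ): ∫_{0}^{π/2} (16807/4) dθ = 16807π/8.

Therefore ∬_D (7x^2 + 7y^2) dA = 16807π/8.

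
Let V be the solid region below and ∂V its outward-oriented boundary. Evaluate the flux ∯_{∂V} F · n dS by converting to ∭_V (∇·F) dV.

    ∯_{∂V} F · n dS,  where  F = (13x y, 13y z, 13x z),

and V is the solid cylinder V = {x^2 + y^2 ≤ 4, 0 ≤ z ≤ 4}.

By the divergence theorem,

    ∯_{∂V} F · n dS = ∭_V (∇ · F) dV.

Compute the divergence:
    ∇ · F = ∂F_x/∂x + ∂F_y/∂y + ∂F_z/∂z = 13y + 13z + 13x = 13x + 13y + 13z.

In cylindrical coordinates, x = r cos(θ), y = r sin(θ), z = z, dV = r dr dθ dz, with 0 ≤ r ≤ 2, 0 ≤ θ ≤ 2π, 0 ≤ z ≤ 4.

The integrand, after substitution and multiplying by the volume element, becomes (13sqrt(2)r sin(θ + π/4) + 13z) · r, so

    ∭_V (∇·F) dV = ∫_0^{2π} ∫_0^{2} ∫_0^{4} (13sqrt(2)r sin(θ + π/4) + 13z) · r dz dr dθ.

Inner (z from 0 to 4): 52r (sqrt(2)r sin(θ + π/4) + 2).
Middle (r from 0 to 2): 416sqrt(2)sin(θ + π/4)/3 + 208.
Outer (θ from 0 to 2π): 416π.

Therefore ∯_{∂V} F · n dS = 416π.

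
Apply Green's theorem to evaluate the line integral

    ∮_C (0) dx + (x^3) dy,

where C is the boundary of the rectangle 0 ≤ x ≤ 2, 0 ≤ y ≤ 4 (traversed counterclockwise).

Green's theorem converts the closed line integral into a double integral over the enclosed region D:

    ∮_C P dx + Q dy = ∬_D (∂Q/∂x - ∂P/∂y) dA.

Here P = 0, Q = x^3, so

    ∂Q/∂x = 3x^2,    ∂P/∂y = 0,
    ∂Q/∂x - ∂P/∂y = 3x^2.

D is the region 0 ≤ x ≤ 2, 0 ≤ y ≤ 4. Evaluating the double integral:

    ∬_D (3x^2) dA = ∫_0^{2} ∫_0^{4} (3x^2) dy dx.

Inner (y from 0 to 4): 12x^2.
Outer (x from 0 to 2): 32.

Therefore ∮_C P dx + Q dy = 32.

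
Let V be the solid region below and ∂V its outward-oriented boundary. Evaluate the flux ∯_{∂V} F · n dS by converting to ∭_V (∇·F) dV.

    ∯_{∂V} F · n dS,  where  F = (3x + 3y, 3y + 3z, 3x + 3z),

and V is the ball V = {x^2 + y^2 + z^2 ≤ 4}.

By the divergence theorem,

    ∯_{∂V} F · n dS = ∭_V (∇ · F) dV.

Compute the divergence:
    ∇ · F = ∂F_x/∂x + ∂F_y/∂y + ∂F_z/∂z = 3 + 3 + 3 = 9.

In spherical coordinates, x = ρ sin(φ) cos(θ), y = ρ sin(φ) sin(θ), z = ρ cos(φ), dV = ρ^2 sin(φ) dρ dφ dθ, with 0 ≤ ρ ≤ 2, 0 ≤ φ ≤ π, 0 ≤ θ ≤ 2π.

The integrand, after substitution and multiplying by the volume element, becomes (9) · ρ^2 sin(φ), so

    ∭_V (∇·F) dV = ∫_0^{2π} ∫_0^{π} ∫_0^{2} (9) · ρ^2 sin(φ) dρ dφ dθ.

Inner (ρ from 0 to 2): 24sin(φ).
Middle (φ from 0 to π): 48.
Outer (θ from 0 to 2π): 96π.

Therefore ∯_{∂V} F · n dS = 96π.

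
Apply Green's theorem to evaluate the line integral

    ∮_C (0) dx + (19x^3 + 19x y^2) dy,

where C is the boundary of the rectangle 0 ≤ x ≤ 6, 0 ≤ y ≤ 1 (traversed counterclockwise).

Green's theorem converts the closed line integral into a double integral over the enclosed region D:

    ∮_C P dx + Q dy = ∬_D (∂Q/∂x - ∂P/∂y) dA.

Here P = 0, Q = 19x^3 + 19x y^2, so

    ∂Q/∂x = 57x^2 + 19y^2,    ∂P/∂y = 0,
    ∂Q/∂x - ∂P/∂y = 57x^2 + 19y^2.

D is the region 0 ≤ x ≤ 6, 0 ≤ y ≤ 1. Evaluating the double integral:

    ∬_D (57x^2 + 19y^2) dA = ∫_0^{6} ∫_0^{1} (57x^2 + 19y^2) dy dx.

Inner (y from 0 to 1): 57x^2 + 19/3.
Outer (x from 0 to 6): 4142.

Therefore ∮_C P dx + Q dy = 4142.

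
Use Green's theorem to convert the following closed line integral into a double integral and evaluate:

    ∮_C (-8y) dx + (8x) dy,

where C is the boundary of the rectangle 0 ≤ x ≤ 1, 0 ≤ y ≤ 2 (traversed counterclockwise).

Green's theorem converts the closed line integral into a double integral over the enclosed region D:

    ∮_C P dx + Q dy = ∬_D (∂Q/∂x - ∂P/∂y) dA.

Here P = -8y, Q = 8x, so

    ∂Q/∂x = 8,    ∂P/∂y = -8,
    ∂Q/∂x - ∂P/∂y = 16.

D is the region 0 ≤ x ≤ 1, 0 ≤ y ≤ 2. Evaluating the double integral:

    ∬_D (16) dA = ∫_0^{1} ∫_0^{2} (16) dy dx.

Inner (y from 0 to 2): 32.
Outer (x from 0 to 1): 32.

Therefore ∮_C P dx + Q dy = 32.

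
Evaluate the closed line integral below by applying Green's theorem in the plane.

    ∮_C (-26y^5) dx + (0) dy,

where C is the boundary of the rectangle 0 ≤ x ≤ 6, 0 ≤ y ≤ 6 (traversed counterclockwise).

Green's theorem converts the closed line integral into a double integral over the enclosed region D:

    ∮_C P dx + Q dy = ∬_D (∂Q/∂x - ∂P/∂y) dA.

Here P = -26y^5, Q = 0, so

    ∂Q/∂x = 0,    ∂P/∂y = -130y^4,
    ∂Q/∂x - ∂P/∂y = 130y^4.

D is the region 0 ≤ x ≤ 6, 0 ≤ y ≤ 6. Evaluating the double integral:

    ∬_D (130y^4) dA = ∫_0^{6} ∫_0^{6} (130y^4) dy dx.

Inner (y from 0 to 6): 202176.
Outer (x from 0 to 6): 1213056.

Therefore ∮_C P dx + Q dy = 1213056.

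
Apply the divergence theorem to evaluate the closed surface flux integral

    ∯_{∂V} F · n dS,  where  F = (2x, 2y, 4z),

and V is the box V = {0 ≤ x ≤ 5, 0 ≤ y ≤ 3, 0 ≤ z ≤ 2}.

By the divergence theorem,

    ∯_{∂V} F · n dS = ∭_V (∇ · F) dV.

Compute the divergence:
    ∇ · F = ∂F_x/∂x + ∂F_y/∂y + ∂F_z/∂z = 2 + 2 + 4 = 8.

V is a rectangular box, so dV = dx dy dz with 0 ≤ x ≤ 5, 0 ≤ y ≤ 3, 0 ≤ z ≤ 2.

Integrate (8) over V as an iterated integral:

    ∭_V (∇·F) dV = ∫_0^{5} ∫_0^{3} ∫_0^{2} (8) dz dy dx.

Inner (z from 0 to 2): 16.
Middle (y from 0 to 3): 48.
Outer (x from 0 to 5): 240.

Therefore ∯_{∂V} F · n dS = 240.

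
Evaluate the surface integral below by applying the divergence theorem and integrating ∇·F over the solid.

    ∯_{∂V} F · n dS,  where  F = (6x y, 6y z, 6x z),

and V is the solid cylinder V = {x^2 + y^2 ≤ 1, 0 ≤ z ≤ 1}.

By the divergence theorem,

    ∯_{∂V} F · n dS = ∭_V (∇ · F) dV.

Compute the divergence:
    ∇ · F = ∂F_x/∂x + ∂F_y/∂y + ∂F_z/∂z = 6y + 6z + 6x = 6x + 6y + 6z.

In cylindrical coordinates, x = r cos(θ), y = r sin(θ), z = z, dV = r dr dθ dz, with 0 ≤ r ≤ 1, 0 ≤ θ ≤ 2π, 0 ≤ z ≤ 1.

The integrand, after substitution and multiplying by the volume element, becomes (6sqrt(2)r sin(θ + π/4) + 6z) · r, so

    ∭_V (∇·F) dV = ∫_0^{2π} ∫_0^{1} ∫_0^{1} (6sqrt(2)r sin(θ + π/4) + 6z) · r dz dr dθ.

Inner (z from 0 to 1): 3r (2sqrt(2)r sin(θ + π/4) + 1).
Middle (r from 0 to 1): 2sqrt(2)sin(θ + π/4) + 3/2.
Outer (θ from 0 to 2π): 3π.

Therefore ∯_{∂V} F · n dS = 3π.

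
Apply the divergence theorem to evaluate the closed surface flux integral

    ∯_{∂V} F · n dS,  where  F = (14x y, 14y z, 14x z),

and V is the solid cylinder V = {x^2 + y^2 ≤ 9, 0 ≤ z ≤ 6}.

By the divergence theorem,

    ∯_{∂V} F · n dS = ∭_V (∇ · F) dV.

Compute the divergence:
    ∇ · F = ∂F_x/∂x + ∂F_y/∂y + ∂F_z/∂z = 14y + 14z + 14x = 14x + 14y + 14z.

In cylindrical coordinates, x = r cos(θ), y = r sin(θ), z = z, dV = r dr dθ dz, with 0 ≤ r ≤ 3, 0 ≤ θ ≤ 2π, 0 ≤ z ≤ 6.

The integrand, after substitution and multiplying by the volume element, becomes (14sqrt(2)r sin(θ + π/4) + 14z) · r, so

    ∭_V (∇·F) dV = ∫_0^{2π} ∫_0^{3} ∫_0^{6} (14sqrt(2)r sin(θ + π/4) + 14z) · r dz dr dθ.

Inner (z from 0 to 6): 84r (sqrt(2)r sin(θ + π/4) + 3).
Middle (r from 0 to 3): 756sqrt(2)sin(θ + π/4) + 1134.
Outer (θ from 0 to 2π): 2268π.

Therefore ∯_{∂V} F · n dS = 2268π.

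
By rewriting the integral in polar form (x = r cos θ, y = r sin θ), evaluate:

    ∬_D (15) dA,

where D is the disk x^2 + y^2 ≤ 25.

The region D is 0 ≤ r ≤ 5, 0 ≤ θ ≤ 2π in polar coordinates, where x = r cos(θ), y = r sin(θ), and dA = r dr dθ.

Under the substitution, the integrand becomes 15, so

    ∬_D (15) dA = ∫_{0}^{2π} ∫_{0}^{5} (15) · r dr dθ.

Inner integral (in r): ∫_{0}^{5} (15) · r dr = 375/2.

Outer integral (in θ): ∫_{0}^{2π} (375/2) dθ = 375π.

Therefore ∬_D (15) dA = 375π.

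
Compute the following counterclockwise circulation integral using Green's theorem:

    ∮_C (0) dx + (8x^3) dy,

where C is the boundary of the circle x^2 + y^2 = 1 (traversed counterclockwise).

Green's theorem converts the closed line integral into a double integral over the enclosed region D:

    ∮_C P dx + Q dy = ∬_D (∂Q/∂x - ∂P/∂y) dA.

Here P = 0, Q = 8x^3, so

    ∂Q/∂x = 24x^2,    ∂P/∂y = 0,
    ∂Q/∂x - ∂P/∂y = 24x^2.

D is the region x^2 + y^2 ≤ 1. Evaluating the double integral:

In polar coordinates (x = r cos θ, y = r sin θ, dA = r dr dθ) the integrand becomes 24r^2cos(θ)^2, so

    ∬_D (24x^2) dA = ∫_0^{2π} ∫_0^{1} (24r^2cos(θ)^2) · r dr dθ.

Inner (r from 0 to 1): 6cos(θ)^2.
Outer (θ from 0 to 2π): 6π.

Therefore ∮_C P dx + Q dy = 6π.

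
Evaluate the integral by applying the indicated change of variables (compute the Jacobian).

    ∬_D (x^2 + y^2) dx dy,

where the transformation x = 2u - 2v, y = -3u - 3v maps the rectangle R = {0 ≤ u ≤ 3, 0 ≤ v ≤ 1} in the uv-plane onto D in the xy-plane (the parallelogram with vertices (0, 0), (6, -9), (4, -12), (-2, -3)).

Compute the Jacobian determinant of (x, y) with respect to (u, v):

    ∂(x,y)/∂(u,v) = | 2  -2 | = (2)(-3) - (-2)(-3) = -12.
                   | -3  -3 |

Its absolute value is |J| = 12 (the area scaling factor).

Substituting x = 2u - 2v, y = -3u - 3v into the integrand,

    x^2 + y^2 → 13u^2 + 10u v + 13v^2,

so the integral becomes

    ∬_R (13u^2 + 10u v + 13v^2) · |J| du dv = ∫_0^3 ∫_0^1 (156u^2 + 120u v + 156v^2) dv du.

Inner (v): 156u^2 + 60u + 52.
Outer (u): 1830.

Therefore ∬_D (x^2 + y^2) dx dy = 1830.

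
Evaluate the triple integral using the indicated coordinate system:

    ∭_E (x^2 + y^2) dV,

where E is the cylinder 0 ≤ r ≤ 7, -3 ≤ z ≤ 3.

In cylindrical coordinates, x = r cos(θ), y = r sin(θ), z = z, and dV = r dr dθ dz.

The integrand becomes r^2, so

    ∭_E (x^2 + y^2) dV = ∫_{0}^{2π} ∫_{0}^{7} ∫_{-3}^{3} (r^2) · r dz dr dθ.

Inner (z): 6r^3.
Middle (r from 0 to 7): 7203/2.
Outer (θ): 7203π.

Therefore the triple integral equals 7203π.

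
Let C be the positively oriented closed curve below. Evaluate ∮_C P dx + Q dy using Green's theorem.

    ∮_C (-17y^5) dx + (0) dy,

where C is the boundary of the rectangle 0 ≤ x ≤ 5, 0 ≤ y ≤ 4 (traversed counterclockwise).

Green's theorem converts the closed line integral into a double integral over the enclosed region D:

    ∮_C P dx + Q dy = ∬_D (∂Q/∂x - ∂P/∂y) dA.

Here P = -17y^5, Q = 0, so

    ∂Q/∂x = 0,    ∂P/∂y = -85y^4,
    ∂Q/∂x - ∂P/∂y = 85y^4.

D is the region 0 ≤ x ≤ 5, 0 ≤ y ≤ 4. Evaluating the double integral:

    ∬_D (85y^4) dA = ∫_0^{5} ∫_0^{4} (85y^4) dy dx.

Inner (y from 0 to 4): 17408.
Outer (x from 0 to 5): 87040.

Therefore ∮_C P dx + Q dy = 87040.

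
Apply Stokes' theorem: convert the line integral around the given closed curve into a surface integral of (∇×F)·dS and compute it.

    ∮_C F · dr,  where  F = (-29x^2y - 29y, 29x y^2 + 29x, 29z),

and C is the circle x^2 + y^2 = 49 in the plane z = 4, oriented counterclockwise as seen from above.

Let S be the flat disk x^2 + y^2 ≤ 49 in the plane z = 4, with upward unit normal n̂ = ẑ. By Stokes' theorem,

    ∮_C F · dr = ∬_S (∇ × F) · n̂ dS = ∬_D (curl F)_z dA,

where D is the disk x^2 + y^2 ≤ 49.

Compute the curl of F = (-29x^2y - 29y, 29x y^2 + 29x, 29z):
    (∇ × F)_x = ∂F_z/∂y - ∂F_y/∂z = 0,
    (∇ × F)_y = ∂F_x/∂z - ∂F_z/∂x = 0,
    (∇ × F)_z = ∂F_y/∂x - ∂F_x/∂y = 29x^2 + 29y^2 + 58.

On z = 4, (curl F)_z = 29x^2 + 29y^2 + 58.

Convert to polar (x = r cos θ, y = r sin θ, dA = r dr dθ); the integrand becomes 29r^2 + 58, so

    ∬_D (curl F)_z dA = ∫_0^{2π} ∫_0^{7} (29r^2 + 58) · r dr dθ.

Inner (r from 0 to 7): 75313/4.
Outer (θ from 0 to 2π): 75313π/2.

Therefore ∮_C F · dr = 75313π/2.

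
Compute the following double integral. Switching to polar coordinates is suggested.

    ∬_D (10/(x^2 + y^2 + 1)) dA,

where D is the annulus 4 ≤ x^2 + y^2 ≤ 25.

The region D is 2 ≤ r ≤ 5, 0 ≤ θ ≤ 2π in polar coordinates, where x = r cos(θ), y = r sin(θ), and dA = r dr dθ.

Under the substitution, the integrand becomes 10/(r^2 + 1), so

    ∬_D (10/(x^2 + y^2 + 1)) dA = ∫_{0}^{2π} ∫_{2}^{5} (10/(r^2 + 1)) · r dr dθ.

Inner integral (in r): ∫_{2}^{5} (10/(r^2 + 1)) · r dr = log(11881376/3125).

Outer integral (in θ): ∫_{0}^{2π} (log(11881376/3125)) dθ = log((11881376/3125)^(2π)).

Therefore ∬_D (10/(x^2 + y^2 + 1)) dA = log((11881376/3125)^(2π)).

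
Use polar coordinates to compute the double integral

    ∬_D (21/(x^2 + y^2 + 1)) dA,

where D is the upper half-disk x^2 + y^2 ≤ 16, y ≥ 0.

The region D is 0 ≤ r ≤ 4, 0 ≤ θ ≤ π in polar coordinates, where x = r cos(θ), y = r sin(θ), and dA = r dr dθ.

Under the substitution, the integrand becomes 21/(r^2 + 1), so

    ∬_D (21/(x^2 + y^2 + 1)) dA = ∫_{0}^{π} ∫_{0}^{4} (21/(r^2 + 1)) · r dr dθ.

Inner integral (in r): ∫_{0}^{4} (21/(r^2 + 1)) · r dr = 21log(17)/2.

Outer integral (in θ): ∫_{0}^{π} (21log(17)/2) dθ = 21π log(17)/2.

Therefore ∬_D (21/(x^2 + y^2 + 1)) dA = 21π log(17)/2.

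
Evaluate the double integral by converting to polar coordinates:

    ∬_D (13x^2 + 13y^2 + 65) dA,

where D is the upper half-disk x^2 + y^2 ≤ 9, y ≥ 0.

The region D is 0 ≤ r ≤ 3, 0 ≤ θ ≤ π in polar coordinates, where x = r cos(θ), y = r sin(θ), and dA = r dr dθ.

Under the substitution, the integrand becomes 13r^2 + 65, so

    ∬_D (13x^2 + 13y^2 + 65) dA = ∫_{0}^{π} ∫_{0}^{3} (13r^2 + 65) · r dr dθ.

Inner integral (in r): ∫_{0}^{3} (13r^2 + 65) · r dr = 2223/4.

Outer integral (in θ): ∫_{0}^{π} (2223/4) dθ = 2223π/4.

Therefore ∬_D (13x^2 + 13y^2 + 65) dA = 2223π/4.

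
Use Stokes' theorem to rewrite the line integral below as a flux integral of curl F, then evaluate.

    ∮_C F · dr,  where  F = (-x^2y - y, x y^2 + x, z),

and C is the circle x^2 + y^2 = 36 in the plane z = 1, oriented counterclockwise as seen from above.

Let S be the flat disk x^2 + y^2 ≤ 36 in the plane z = 1, with upward unit normal n̂ = ẑ. By Stokes' theorem,

    ∮_C F · dr = ∬_S (∇ × F) · n̂ dS = ∬_D (curl F)_z dA,

where D is the disk x^2 + y^2 ≤ 36.

Compute the curl of F = (-x^2y - y, x y^2 + x, z):
    (∇ × F)_x = ∂F_z/∂y - ∂F_y/∂z = 0,
    (∇ × F)_y = ∂F_x/∂z - ∂F_z/∂x = 0,
    (∇ × F)_z = ∂F_y/∂x - ∂F_x/∂y = x^2 + y^2 + 2.

On z = 1, (curl F)_z = x^2 + y^2 + 2.

Convert to polar (x = r cos θ, y = r sin θ, dA = r dr dθ); the integrand becomes r^2 + 2, so

    ∬_D (curl F)_z dA = ∫_0^{2π} ∫_0^{6} (r^2 + 2) · r dr dθ.

Inner (r from 0 to 6): 360.
Outer (θ from 0 to 2π): 720π.

Therefore ∮_C F · dr = 720π.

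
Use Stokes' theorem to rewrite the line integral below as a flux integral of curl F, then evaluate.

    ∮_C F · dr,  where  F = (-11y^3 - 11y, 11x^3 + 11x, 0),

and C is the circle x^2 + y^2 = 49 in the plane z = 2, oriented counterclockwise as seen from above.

Let S be the flat disk x^2 + y^2 ≤ 49 in the plane z = 2, with upward unit normal n̂ = ẑ. By Stokes' theorem,

    ∮_C F · dr = ∬_S (∇ × F) · n̂ dS = ∬_D (curl F)_z dA,

where D is the disk x^2 + y^2 ≤ 49.

Compute the curl of F = (-11y^3 - 11y, 11x^3 + 11x, 0):
    (∇ × F)_x = ∂F_z/∂y - ∂F_y/∂z = 0,
    (∇ × F)_y = ∂F_x/∂z - ∂F_z/∂x = 0,
    (∇ × F)_z = ∂F_y/∂x - ∂F_x/∂y = 33x^2 + 33y^2 + 22.

On z = 2, (curl F)_z = 33x^2 + 33y^2 + 22.

Convert to polar (x = r cos θ, y = r sin θ, dA = r dr dθ); the integrand becomes 33r^2 + 22, so

    ∬_D (curl F)_z dA = ∫_0^{2π} ∫_0^{7} (33r^2 + 22) · r dr dθ.

Inner (r from 0 to 7): 81389/4.
Outer (θ from 0 to 2π): 81389π/2.

Therefore ∮_C F · dr = 81389π/2.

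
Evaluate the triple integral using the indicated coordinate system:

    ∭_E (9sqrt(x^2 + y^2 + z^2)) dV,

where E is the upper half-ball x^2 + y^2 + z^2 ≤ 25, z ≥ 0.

In spherical coordinates, x = ρ sin(φ) cos(θ), y = ρ sin(φ) sin(θ), z = ρ cos(φ), and dV = ρ^2 sin(φ) dρ dφ dθ.

The integrand becomes 9ρ, so

    ∭_E (9sqrt(x^2 + y^2 + z^2)) dV = ∫_{0}^{2π} ∫_{0}^{π/2} ∫_{0}^{5} (9ρ) · ρ^2 sin(φ) dρ dφ dθ.

Inner (ρ): 5625sin(φ)/4.
Middle (φ): 5625/4.
Outer (θ): 5625π/2.

Therefore the triple integral equals 5625π/2.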